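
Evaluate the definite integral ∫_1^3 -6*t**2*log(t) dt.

52/3 - 54*log(3)

Integrate by parts once (u = ln t, dv = -6*t**2 dt).
An antiderivative is F(t) = -2*t**3*(3*log(t) - 1)/3.
Then F(3) - F(1) = (18 - 54*log(3)) - (2/3) = 52/3 - 54*log(3).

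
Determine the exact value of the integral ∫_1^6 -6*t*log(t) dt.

-108*log(3) - 108*log(2) + 105/2

Integrate by parts once (u = ln t, dv = -6*t dt).
An antiderivative is F(t) = -3*t**2*(2*log(t) - 1)/2.
Then F(6) - F(1) = (-108*log(3) - 108*log(2) + 54) - (3/2) = -108*log(3) - 108*log(2) + 105/2.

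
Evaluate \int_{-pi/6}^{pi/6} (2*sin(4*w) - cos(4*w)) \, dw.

-sqrt(3)/4

An antiderivative is F(w) = -sin(4*w)/4 - cos(4*w)/2.
Then F(pi/6) - F(-pi/6) = (1/4 - sqrt(3)/8) - (sqrt(3)/8 + 1/4) = -sqrt(3)/4.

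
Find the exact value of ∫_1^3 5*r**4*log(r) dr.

Integrate by parts once (u = ln r, dv = 5*r**4 dr).
An antiderivative is F(r) = r**5*(5*log(r) - 1)/5.
Then F(3) - F(1) = (-243/5 + 243*log(3)) - (-1/5) = -242/5 + 243*log(3).

-242/5 + 243*log(3)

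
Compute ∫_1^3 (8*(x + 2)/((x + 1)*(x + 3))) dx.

Factor the denominator: x**2 + 4*x + 3 = (x + 3)(x + 1).
Partial fractions: 8*(x + 2)/((x + 1)*(x + 3)) = 4/(x + 3) + 4/(x + 1).
An antiderivative is F(x) = 4*log(x + 1) + 4*log(x + 3).
Then F(3) - F(1) = (4*log(3) + 12*log(2)) - (12*log(2)) = log(81).

log(81)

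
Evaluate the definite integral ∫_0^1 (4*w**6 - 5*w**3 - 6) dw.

-187/28

By the power rule, an antiderivative is F(w) = 4*w**7/7 - 5*w**4/4 - 6*w.
Then F(1) - F(0) = (-187/28) - (0) = -187/28.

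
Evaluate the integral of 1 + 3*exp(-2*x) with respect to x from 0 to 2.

An antiderivative is F(x) = x - 3*exp(-2*x)/2.
Then F(2) - F(0) = (2 - 3*exp(-4)/2) - (-3/2) = 7/2 - 3*exp(-4)/2.

7/2 - 3*exp(-4)/2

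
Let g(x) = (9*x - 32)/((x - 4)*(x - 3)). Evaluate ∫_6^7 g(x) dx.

log(64/3)

Factor the denominator: x**2 - 7*x + 12 = (x - 3)(x - 4).
Partial fractions: (9*x - 32)/((x - 4)*(x - 3)) = 5/(x - 3) + 4/(x - 4).
An antiderivative is F(x) = 4*log(x - 4) + 5*log(x - 3).
Then F(7) - F(6) = (4*log(3) + 10*log(2)) - (4*log(2) + 5*log(3)) = log(64/3).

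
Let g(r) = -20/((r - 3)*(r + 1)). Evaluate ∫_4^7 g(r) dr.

-5*log(5) + 5*log(2)

Factor the denominator: r**2 - 2*r - 3 = (r + 1)(r - 3).
Partial fractions: -20/((r - 3)*(r + 1)) = 5/(r + 1) - 5/(r - 3).
An antiderivative is F(r) = -5*log(r - 3) + 5*log(r + 1).
Then F(7) - F(4) = (log(32)) - (5*log(5)) = -5*log(5) + 5*log(2).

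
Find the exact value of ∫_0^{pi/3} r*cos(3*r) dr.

-2/9

Integrate by parts once (u = r, dv = cos(3*r) dr).
An antiderivative is F(r) = r*sin(3*r)/3 + cos(3*r)/9.
Then F(pi/3) - F(0) = (-1/9) - (1/9) = -2/9.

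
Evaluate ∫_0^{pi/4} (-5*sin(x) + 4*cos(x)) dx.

-5 + 9*sqrt(2)/2

An antiderivative is F(x) = 4*sin(x) + 5*cos(x).
Then F(pi/4) - F(0) = (9*sqrt(2)/2) - (5) = -5 + 9*sqrt(2)/2.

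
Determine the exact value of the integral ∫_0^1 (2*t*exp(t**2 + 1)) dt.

Let u = t**2 + 1, so du = 2*t dt. When t = 0, u = 1; when t = 1, u = 2.
The integral becomes ∫ exp(u) du from 1 to 2, with antiderivative exp(u).
Back in t: F(t) = exp(t**2 + 1).
Then F(1) - F(0) = (exp(2)) - (exp(1)) = -exp(1) + exp(2).

-exp(1) + exp(2)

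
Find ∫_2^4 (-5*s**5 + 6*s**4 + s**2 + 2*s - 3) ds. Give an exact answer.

By the power rule, an antiderivative is F(s) = -5*s**6/6 + 6*s**5/5 + s**3/3 + s**2 - 3*s.
Then F(4) - F(2) = (-10796/5) - (-214/15) = -32174/15.

-32174/15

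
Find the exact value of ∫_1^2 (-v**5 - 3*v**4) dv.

By the power rule, an antiderivative is F(v) = -v**6/6 - 3*v**5/5.
Then F(2) - F(1) = (-448/15) - (-23/30) = -291/10.

-291/10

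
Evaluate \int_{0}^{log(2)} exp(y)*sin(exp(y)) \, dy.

Let u = exp(y), so du = exp(y) dy. When y = 0, u = 1; when y = log(2), u = 2.
The integral becomes ∫ sin(u) du from 1 to 2, with antiderivative -cos(u).
Back in y: F(y) = -cos(exp(y)).
Then F(log(2)) - F(0) = (-cos(2)) - (-cos(1)) = -cos(2) + cos(1).

-cos(2) + cos(1)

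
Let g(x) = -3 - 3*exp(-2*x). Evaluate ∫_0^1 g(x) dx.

-9/2 + 3*exp(-2)/2

An antiderivative is F(x) = -3*x + 3*exp(-2*x)/2.
Then F(1) - F(0) = (-3 + 3*exp(-2)/2) - (3/2) = -9/2 + 3*exp(-2)/2.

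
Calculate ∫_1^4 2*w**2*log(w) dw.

Integrate by parts once (u = ln w, dv = 2*w**2 dw).
An antiderivative is F(w) = 2*w**3*(3*log(w) - 1)/9.
Then F(4) - F(1) = (-128/9 + 256*log(2)/3) - (-2/9) = -14 + 256*log(2)/3.

-14 + 256*log(2)/3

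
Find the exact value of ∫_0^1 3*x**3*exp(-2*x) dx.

9/8 - 57*exp(-2)/8

Integrate by parts 3 times (u = x^3, dv = 3*exp(-2*x) dx).
An antiderivative is F(x) = (-12*x**3 - 18*x**2 - 18*x - 9)*exp(-2*x)/8.
Then F(1) - F(0) = (-57*exp(-2)/8) - (-9/8) = 9/8 - 57*exp(-2)/8.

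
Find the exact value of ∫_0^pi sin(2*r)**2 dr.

pi/2

Use the identity sin^2(2*r) = (1 - cos(4*r))/2.
An antiderivative is F(r) = r/2 - sin(4*r)/8.
Then F(pi) - F(0) = (pi/2) - (0) = pi/2.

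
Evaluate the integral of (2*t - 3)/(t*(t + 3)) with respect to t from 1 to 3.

Factor the denominator: t**2 + 3*t = (t + 3)t.
Partial fractions: (2*t - 3)/(t*(t + 3)) = 3/(t + 3) - 1/t.
An antiderivative is F(t) = -log(t) + 3*log(t + 3).
Then F(3) - F(1) = (log(72)) - (log(64)) = log(9/8).

log(9/8)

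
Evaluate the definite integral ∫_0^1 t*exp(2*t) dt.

1/4 + exp(2)/4

Integrate by parts once (u = t, dv = exp(2*t) dt).
An antiderivative is F(t) = (2*t - 1)*exp(2*t)/4.
Then F(1) - F(0) = (exp(2)/4) - (-1/4) = 1/4 + exp(2)/4.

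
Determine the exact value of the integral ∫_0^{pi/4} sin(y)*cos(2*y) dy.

Use the identity sin(y)cos(2*y) = [sin(3*y) + sin(-y)]/2.
An antiderivative is F(y) = cos(y)/2 - cos(3*y)/6.
Then F(pi/4) - F(0) = (sqrt(2)/3) - (1/3) = -1/3 + sqrt(2)/3.

-1/3 + sqrt(2)/3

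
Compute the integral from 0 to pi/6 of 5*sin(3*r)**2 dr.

Use the identity sin^2(3*r) = (1 - cos(6*r))/2.
An antiderivative is F(r) = 5*r/2 - 5*sin(6*r)/12.
Then F(pi/6) - F(0) = (5*pi/12) - (0) = 5*pi/12.

5*pi/12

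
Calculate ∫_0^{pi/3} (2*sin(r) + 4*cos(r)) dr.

An antiderivative is F(r) = 4*sin(r) - 2*cos(r).
Then F(pi/3) - F(0) = (-1 + 2*sqrt(3)) - (-2) = 1 + 2*sqrt(3).

1 + 2*sqrt(3)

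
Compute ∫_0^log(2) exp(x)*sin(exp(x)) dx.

Let u = exp(x), so du = exp(x) dx. When x = 0, u = 1; when x = log(2), u = 2.
The integral becomes ∫ sin(u) du from 1 to 2, with antiderivative -cos(u).
Back in x: F(x) = -cos(exp(x)).
Then F(log(2)) - F(0) = (-cos(2)) - (-cos(1)) = -cos(2) + cos(1).

-cos(2) + cos(1)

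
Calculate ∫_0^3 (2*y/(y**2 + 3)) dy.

log(4)

Let u = y**2 + 3, so du = 2*y dy. When y = 0, u = 3; when y = 3, u = 12.
The integral becomes ∫ 1/u du from 3 to 12, with antiderivative log(u).
Back in y: F(y) = log(y**2 + 3).
Then F(3) - F(0) = (log(12)) - (log(3)) = log(4).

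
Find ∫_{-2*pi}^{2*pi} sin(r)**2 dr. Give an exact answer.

Use the identity sin^2(r) = (1 - cos(2*r))/2.
An antiderivative is F(r) = r/2 - sin(2*r)/4.
Then F(2*pi) - F(-2*pi) = (pi) - (-pi) = 2*pi.

2*pi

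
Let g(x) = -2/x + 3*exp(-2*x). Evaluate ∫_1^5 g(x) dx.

An antiderivative is F(x) = -2*log(x) - 3*exp(-2*x)/2.
Then F(5) - F(1) = (-2*log(5) - 3*exp(-10)/2) - (-3*exp(-2)/2) = -2*log(5) - 3*exp(-10)/2 + 3*exp(-2)/2.

-2*log(5) - 3*exp(-10)/2 + 3*exp(-2)/2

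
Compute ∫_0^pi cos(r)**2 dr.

pi/2

Use the identity cos^2(r) = (1 + cos(2*r))/2.
An antiderivative is F(r) = r/2 + sin(2*r)/4.
Then F(pi) - F(0) = (pi/2) - (0) = pi/2.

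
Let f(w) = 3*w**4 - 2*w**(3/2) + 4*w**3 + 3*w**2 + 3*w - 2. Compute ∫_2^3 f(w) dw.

-36*sqrt(3)/5 + 16*sqrt(2)/5 + 2161/10

By the power rule, an antiderivative is F(w) = -4*w**(5/2)/5 + 3*w**5/5 + w**4 + w**3 + 3*w**2/2 - 2*w.
Then F(3) - F(2) = (2613/10 - 36*sqrt(3)/5) - (226/5 - 16*sqrt(2)/5) = -36*sqrt(3)/5 + 16*sqrt(2)/5 + 2161/10.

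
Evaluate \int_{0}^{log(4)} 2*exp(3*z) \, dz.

42

Let u = exp(z), so du = exp(z) dz. When z = 0, u = 1; when z = log(4), u = 4.
The integral becomes 2·∫ u**2 du from 1 to 4, with antiderivative 2*u**3/3.
Back in z: F(z) = 2*exp(3*z)/3.
Then F(log(4)) - F(0) = (128/3) - (2/3) = 42.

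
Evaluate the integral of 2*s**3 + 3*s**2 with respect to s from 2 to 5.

By the power rule, an antiderivative is F(s) = s**4/2 + s**3.
Then F(5) - F(2) = (875/2) - (16) = 843/2.

843/2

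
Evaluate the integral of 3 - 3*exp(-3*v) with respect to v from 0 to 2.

exp(-6) + 5

An antiderivative is F(v) = 3*v + exp(-3*v).
Then F(2) - F(0) = (exp(-6) + 6) - (1) = exp(-6) + 5.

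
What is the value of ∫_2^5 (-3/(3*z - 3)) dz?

-log(4)

An antiderivative is F(z) = -log(3*z - 3).
Then F(5) - F(2) = (-log(12)) - (-log(3)) = -log(4).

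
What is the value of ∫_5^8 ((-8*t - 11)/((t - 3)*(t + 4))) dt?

Factor the denominator: t**2 + t - 12 = (t + 4)(t - 3).
Partial fractions: (-8*t - 11)/((t - 3)*(t + 4)) = -3/(t + 4) - 5/(t - 3).
An antiderivative is F(t) = -5*log(t - 3) - 3*log(t + 4).
Then F(8) - F(5) = (-5*log(5) - 6*log(2) - 3*log(3)) - (-6*log(3) - 5*log(2)) = -5*log(5) - log(2) + 3*log(3).

-5*log(5) - log(2) + 3*log(3)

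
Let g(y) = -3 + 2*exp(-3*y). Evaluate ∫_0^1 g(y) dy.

An antiderivative is F(y) = -3*y - 2*exp(-3*y)/3.
Then F(1) - F(0) = (-3 - 2*exp(-3)/3) - (-2/3) = -7/3 - 2*exp(-3)/3.

-7/3 - 2*exp(-3)/3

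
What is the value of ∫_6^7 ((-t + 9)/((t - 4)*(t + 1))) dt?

Factor the denominator: t**2 - 3*t - 4 = (t + 1)(t - 4).
Partial fractions: (-t + 9)/((t - 4)*(t + 1)) = -2/(t + 1) + 1/(t - 4).
An antiderivative is F(t) = log(t - 4) - 2*log(t + 1).
Then F(7) - F(6) = (log(3/64)) - (log(2/49)) = -7*log(2) + log(3) + 2*log(7).

-7*log(2) + log(3) + 2*log(7)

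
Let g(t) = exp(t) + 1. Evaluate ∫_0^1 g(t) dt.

An antiderivative is F(t) = t + exp(t).
Then F(1) - F(0) = (1 + E) - (1) = E.

E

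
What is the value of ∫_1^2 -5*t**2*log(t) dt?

35/9 - 40*log(2)/3

Integrate by parts once (u = ln t, dv = -5*t**2 dt).
An antiderivative is F(t) = -5*t**3*(3*log(t) - 1)/9.
Then F(2) - F(1) = (40/9 - 40*log(2)/3) - (5/9) = 35/9 - 40*log(2)/3.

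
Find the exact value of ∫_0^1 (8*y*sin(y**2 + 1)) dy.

Let u = y**2 + 1, so du = 2*y dy. When y = 0, u = 1; when y = 1, u = 2.
The integral becomes 4·∫ sin(u) du from 1 to 2, with antiderivative -4*cos(u).
Back in y: F(y) = -4*cos(y**2 + 1).
Then F(1) - F(0) = (-4*cos(2)) - (-4*cos(1)) = -4*cos(2) + 4*cos(1).

-4*cos(2) + 4*cos(1)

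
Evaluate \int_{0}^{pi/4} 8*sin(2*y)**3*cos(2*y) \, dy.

Let u = sin(2*y), so du = 2*cos(2*y) dy. When y = 0, u = 0; when y = pi/4, u = 1.
The integral becomes 4·∫ u**3 du from 0 to 1, with antiderivative u**4.
Back in y: F(y) = sin(2*y)**4.
Then F(pi/4) - F(0) = (1) - (0) = 1.

1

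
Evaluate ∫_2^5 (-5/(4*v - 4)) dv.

-5*log(2)/2

An antiderivative is F(v) = -5*log(4*v - 4)/4.
Then F(5) - F(2) = (-log(32)) - (-5*log(2)/2) = -5*log(2)/2.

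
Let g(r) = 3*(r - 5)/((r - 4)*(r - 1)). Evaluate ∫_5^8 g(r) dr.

Factor the denominator: r**2 - 5*r + 4 = (r - 1)(r - 4).
Partial fractions: 3*(r - 5)/((r - 4)*(r - 1)) = 4/(r - 1) - 1/(r - 4).
An antiderivative is F(r) = -log(r - 4) + 4*log(r - 1).
Then F(8) - F(5) = (-2*log(2) + 4*log(7)) - (8*log(2)) = -10*log(2) + 4*log(7).

-10*log(2) + 4*log(7)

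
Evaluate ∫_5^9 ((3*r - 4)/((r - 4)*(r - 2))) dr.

Factor the denominator: r**2 - 6*r + 8 = (r - 2)(r - 4).
Partial fractions: (3*r - 4)/((r - 4)*(r - 2)) = -1/(r - 2) + 4/(r - 4).
An antiderivative is F(r) = 4*log(r - 4) - log(r - 2).
Then F(9) - F(5) = (-log(7) + 4*log(5)) - (-log(3)) = -log(7) + log(3) + 4*log(5).

-log(7) + log(3) + 4*log(5)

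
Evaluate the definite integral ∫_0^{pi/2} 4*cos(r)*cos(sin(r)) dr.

4*sin(1)

Let u = sin(r), so du = cos(r) dr. When r = 0, u = 0; when r = pi/2, u = 1.
The integral becomes 4·∫ cos(u) du from 0 to 1, with antiderivative 4*sin(u).
Back in r: F(r) = 4*sin(sin(r)).
Then F(pi/2) - F(0) = (4*sin(1)) - (0) = 4*sin(1).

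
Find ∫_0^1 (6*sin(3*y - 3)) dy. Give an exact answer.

-2 + 2*cos(3)

Let u = 3*y - 3, so du = 3 dy. When y = 0, u = -3; when y = 1, u = 0.
The integral becomes 2·∫ sin(u) du from -3 to 0, with antiderivative -2*cos(u).
Back in y: F(y) = -2*cos(3*y - 3).
Then F(1) - F(0) = (-2) - (-2*cos(3)) = -2 + 2*cos(3).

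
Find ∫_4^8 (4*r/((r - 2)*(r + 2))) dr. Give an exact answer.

Factor the denominator: r**2 - 4 = (r + 2)(r - 2).
Partial fractions: 4*r/((r - 2)*(r + 2)) = 2/(r + 2) + 2/(r - 2).
An antiderivative is F(r) = 2*log(r - 2) + 2*log(r + 2).
Then F(8) - F(4) = (2*log(3) + 4*log(2) + 2*log(5)) - (2*log(3) + 4*log(2)) = log(25).

log(25)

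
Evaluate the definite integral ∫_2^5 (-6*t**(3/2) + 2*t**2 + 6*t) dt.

-60*sqrt(5) + 48*sqrt(2)/5 + 141

By the power rule, an antiderivative is F(t) = -12*t**(5/2)/5 + 2*t**3/3 + 3*t**2.
Then F(5) - F(2) = (475/3 - 60*sqrt(5)) - (52/3 - 48*sqrt(2)/5) = -60*sqrt(5) + 48*sqrt(2)/5 + 141.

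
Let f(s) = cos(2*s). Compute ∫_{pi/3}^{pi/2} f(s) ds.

-sqrt(3)/4

An antiderivative is F(s) = sin(2*s)/2.
Then F(pi/2) - F(pi/3) = (0) - (sqrt(3)/4) = -sqrt(3)/4.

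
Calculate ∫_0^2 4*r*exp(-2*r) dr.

1 - 5*exp(-4)

Integrate by parts once (u = r, dv = 4*exp(-2*r) dr).
An antiderivative is F(r) = (-2*r - 1)*exp(-2*r).
Then F(2) - F(0) = (-5*exp(-4)) - (-1) = 1 - 5*exp(-4).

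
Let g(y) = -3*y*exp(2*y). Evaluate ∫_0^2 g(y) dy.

Integrate by parts once (u = y, dv = -3*exp(2*y) dy).
An antiderivative is F(y) = (-6*y + 3)*exp(2*y)/4.
Then F(2) - F(0) = (-9*exp(4)/4) - (3/4) = -9*exp(4)/4 - 3/4.

-9*exp(4)/4 - 3/4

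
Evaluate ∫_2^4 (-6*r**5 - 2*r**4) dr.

-22144/5

By the power rule, an antiderivative is F(r) = -r**6 - 2*r**5/5.
Then F(4) - F(2) = (-22528/5) - (-384/5) = -22144/5.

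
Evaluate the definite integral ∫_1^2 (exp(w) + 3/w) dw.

-exp(1) + log(8) + exp(2)

An antiderivative is F(w) = exp(w) + 3*log(w).
Then F(2) - F(1) = (log(8) + exp(2)) - (exp(1)) = -exp(1) + log(8) + exp(2).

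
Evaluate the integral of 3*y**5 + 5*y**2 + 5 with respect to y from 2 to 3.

2215/6

By the power rule, an antiderivative is F(y) = y**6/2 + 5*y**3/3 + 5*y.
Then F(3) - F(2) = (849/2) - (166/3) = 2215/6.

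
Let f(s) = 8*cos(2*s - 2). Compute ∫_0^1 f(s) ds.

Let u = 2*s - 2, so du = 2 ds. When s = 0, u = -2; when s = 1, u = 0.
The integral becomes 4·∫ cos(u) du from -2 to 0, with antiderivative 4*sin(u).
Back in s: F(s) = 4*sin(2*s - 2).
Then F(1) - F(0) = (0) - (-4*sin(2)) = 4*sin(2).

4*sin(2)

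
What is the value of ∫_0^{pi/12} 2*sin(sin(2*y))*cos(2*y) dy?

1 - cos(1/2)

Let u = sin(2*y), so du = 2*cos(2*y) dy. When y = 0, u = 0; when y = pi/12, u = 1/2.
The integral becomes ∫ sin(u) du from 0 to 1/2, with antiderivative -cos(u).
Back in y: F(y) = -cos(sin(2*y)).
Then F(pi/12) - F(0) = (-cos(1/2)) - (-1) = 1 - cos(1/2).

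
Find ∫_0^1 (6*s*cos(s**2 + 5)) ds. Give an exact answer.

3*sin(6) - 3*sin(5)

Let u = s**2 + 5, so du = 2*s ds. When s = 0, u = 5; when s = 1, u = 6.
The integral becomes 3·∫ cos(u) du from 5 to 6, with antiderivative 3*sin(u).
Back in s: F(s) = 3*sin(s**2 + 5).
Then F(1) - F(0) = (3*sin(6)) - (3*sin(5)) = 3*sin(6) - 3*sin(5).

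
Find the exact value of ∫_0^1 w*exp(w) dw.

1

Integrate by parts once (u = w, dv = exp(w) dw).
An antiderivative is F(w) = (w - 1)*exp(w).
Then F(1) - F(0) = (0) - (-1) = 1.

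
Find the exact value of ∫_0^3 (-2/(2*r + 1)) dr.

-log(7)

An antiderivative is F(r) = -log(2*r + 1).
Then F(3) - F(0) = (-log(7)) - (0) = -log(7).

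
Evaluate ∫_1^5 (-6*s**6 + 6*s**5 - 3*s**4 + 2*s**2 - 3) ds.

-5580032/105

By the power rule, an antiderivative is F(s) = -6*s**7/7 + s**6 - 3*s**5/5 + 2*s**3/3 - 3*s.
Then F(5) - F(1) = (-1116065/21) - (-293/105) = -5580032/105.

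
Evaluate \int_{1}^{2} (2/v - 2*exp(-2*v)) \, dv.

An antiderivative is F(v) = 2*log(v) + exp(-2*v).
Then F(2) - F(1) = (exp(-4) + 2*log(2)) - (exp(-2)) = -exp(-2) + exp(-4) + 2*log(2).

-exp(-2) + exp(-4) + 2*log(2)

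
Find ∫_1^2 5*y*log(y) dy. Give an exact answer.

Integrate by parts once (u = ln y, dv = 5*y dy).
An antiderivative is F(y) = 5*y**2*(2*log(y) - 1)/4.
Then F(2) - F(1) = (-5 + 10*log(2)) - (-5/4) = -15/4 + 10*log(2).

-15/4 + 10*log(2)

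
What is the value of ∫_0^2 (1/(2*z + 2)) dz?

An antiderivative is F(z) = log(2*z + 2)/2.
Then F(2) - F(0) = (log(6)/2) - (log(2)/2) = log(3)/2.

log(3)/2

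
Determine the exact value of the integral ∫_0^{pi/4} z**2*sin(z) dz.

-2 - sqrt(2)*pi**2/32 + sqrt(2)*pi/4 + sqrt(2)

Integrate by parts twice (u = z^2, dv = sin(z) dz).
An antiderivative is F(z) = -z**2*cos(z) + 2*z*sin(z) + 2*cos(z).
Then F(pi/4) - F(0) = (sqrt(2)*(-pi**2 + 8*pi + 32)/32) - (2) = -2 - sqrt(2)*pi**2/32 + sqrt(2)*pi/4 + sqrt(2).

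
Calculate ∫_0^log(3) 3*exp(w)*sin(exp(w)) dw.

Let u = exp(w), so du = exp(w) dw. When w = 0, u = 1; when w = log(3), u = 3.
The integral becomes 3·∫ sin(u) du from 1 to 3, with antiderivative -3*cos(u).
Back in w: F(w) = -3*cos(exp(w)).
Then F(log(3)) - F(0) = (-3*cos(3)) - (-3*cos(1)) = 3*cos(1) - 3*cos(3).

3*cos(1) - 3*cos(3)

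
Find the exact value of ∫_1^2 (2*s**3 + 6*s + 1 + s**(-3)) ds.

143/8

By the power rule, an antiderivative is F(s) = s**4/2 + 3*s**2 + s - 1/(2*s**2).
Then F(2) - F(1) = (175/8) - (4) = 143/8.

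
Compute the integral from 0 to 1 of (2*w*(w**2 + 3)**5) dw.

Let u = w**2 + 3, so du = 2*w dw. When w = 0, u = 3; when w = 1, u = 4.
The integral becomes ∫ u**5 du from 3 to 4, with antiderivative u**6/6.
Back in w: F(w) = (w**2 + 3)**6/6.
Then F(1) - F(0) = (2048/3) - (243/2) = 3367/6.

3367/6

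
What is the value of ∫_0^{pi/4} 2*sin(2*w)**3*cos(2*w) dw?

1/4

Let u = sin(2*w), so du = 2*cos(2*w) dw. When w = 0, u = 0; when w = pi/4, u = 1.
The integral becomes ∫ u**3 du from 0 to 1, with antiderivative u**4/4.
Back in w: F(w) = sin(2*w)**4/4.
Then F(pi/4) - F(0) = (1/4) - (0) = 1/4.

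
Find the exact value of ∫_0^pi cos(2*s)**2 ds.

Use the identity cos^2(2*s) = (1 + cos(4*s))/2.
An antiderivative is F(s) = s/2 + sin(4*s)/8.
Then F(pi) - F(0) = (pi/2) - (0) = pi/2.

pi/2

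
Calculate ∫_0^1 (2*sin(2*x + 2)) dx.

Let u = 2*x + 2, so du = 2 dx. When x = 0, u = 2; when x = 1, u = 4.
The integral becomes ∫ sin(u) du from 2 to 4, with antiderivative -cos(u).
Back in x: F(x) = -cos(2*x + 2).
Then F(1) - F(0) = (-cos(4)) - (-cos(2)) = cos(2) - cos(4).

cos(2) - cos(4)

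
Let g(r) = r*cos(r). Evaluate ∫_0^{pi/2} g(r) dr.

-1 + pi/2

Integrate by parts once (u = r, dv = cos(r) dr).
An antiderivative is F(r) = r*sin(r) + cos(r).
Then F(pi/2) - F(0) = (pi/2) - (1) = -1 + pi/2.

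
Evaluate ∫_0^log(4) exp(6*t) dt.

Let u = exp(t), so du = exp(t) dt. When t = 0, u = 1; when t = log(4), u = 4.
The integral becomes ∫ u**5 du from 1 to 4, with antiderivative u**6/6.
Back in t: F(t) = exp(6*t)/6.
Then F(log(4)) - F(0) = (2048/3) - (1/6) = 1365/2.

1365/2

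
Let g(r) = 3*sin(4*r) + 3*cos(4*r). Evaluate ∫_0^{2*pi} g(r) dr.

0

An antiderivative is F(r) = 3*sin(4*r)/4 - 3*cos(4*r)/4.
Then F(2*pi) - F(0) = (-3/4) - (-3/4) = 0.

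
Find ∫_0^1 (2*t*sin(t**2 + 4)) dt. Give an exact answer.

Let u = t**2 + 4, so du = 2*t dt. When t = 0, u = 4; when t = 1, u = 5.
The integral becomes ∫ sin(u) du from 4 to 5, with antiderivative -cos(u).
Back in t: F(t) = -cos(t**2 + 4).
Then F(1) - F(0) = (-cos(5)) - (-cos(4)) = cos(4) - cos(5).

cos(4) - cos(5)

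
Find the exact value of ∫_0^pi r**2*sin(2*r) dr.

Integrate by parts twice (u = r^2, dv = sin(2*r) dr).
An antiderivative is F(r) = -r**2*cos(2*r)/2 + r*sin(2*r)/2 + cos(2*r)/4.
Then F(pi) - F(0) = (1/4 - pi**2/2) - (1/4) = -pi**2/2.

-pi**2/2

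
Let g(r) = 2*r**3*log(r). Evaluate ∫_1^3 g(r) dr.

-10 + 81*log(3)/2

Integrate by parts once (u = ln r, dv = 2*r**3 dr).
An antiderivative is F(r) = r**4*(4*log(r) - 1)/8.
Then F(3) - F(1) = (-81/8 + 81*log(3)/2) - (-1/8) = -10 + 81*log(3)/2.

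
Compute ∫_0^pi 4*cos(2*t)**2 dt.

Use the identity cos^2(2*t) = (1 + cos(4*t))/2.
An antiderivative is F(t) = 2*t + sin(4*t)/2.
Then F(pi) - F(0) = (2*pi) - (0) = 2*pi.

2*pi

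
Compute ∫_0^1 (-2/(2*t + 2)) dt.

-log(2)

An antiderivative is F(t) = -log(2*t + 2).
Then F(1) - F(0) = (-log(4)) - (-log(2)) = -log(2).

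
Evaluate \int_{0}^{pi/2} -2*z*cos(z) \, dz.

2 - pi

Integrate by parts once (u = z, dv = -2*cos(z) dz).
An antiderivative is F(z) = -2*z*sin(z) - 2*cos(z).
Then F(pi/2) - F(0) = (-pi) - (-2) = 2 - pi.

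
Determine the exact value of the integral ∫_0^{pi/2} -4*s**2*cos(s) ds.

8 - pi**2

Integrate by parts twice (u = s^2, dv = -4*cos(s) ds).
An antiderivative is F(s) = -4*s**2*sin(s) - 8*s*cos(s) + 8*sin(s).
Then F(pi/2) - F(0) = (8 - pi**2) - (0) = 8 - pi**2.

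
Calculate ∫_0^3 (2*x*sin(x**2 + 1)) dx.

Let u = x**2 + 1, so du = 2*x dx. When x = 0, u = 1; when x = 3, u = 10.
The integral becomes ∫ sin(u) du from 1 to 10, with antiderivative -cos(u).
Back in x: F(x) = -cos(x**2 + 1).
Then F(3) - F(0) = (-cos(10)) - (-cos(1)) = cos(1) - cos(10).

cos(1) - cos(10)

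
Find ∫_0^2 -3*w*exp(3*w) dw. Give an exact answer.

-5*exp(6)/3 - 1/3

Integrate by parts once (u = w, dv = -3*exp(3*w) dw).
An antiderivative is F(w) = (-3*w + 1)*exp(3*w)/3.
Then F(2) - F(0) = (-5*exp(6)/3) - (1/3) = -5*exp(6)/3 - 1/3.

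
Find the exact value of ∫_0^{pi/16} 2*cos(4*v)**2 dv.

Use the identity cos^2(4*v) = (1 + cos(8*v))/2.
An antiderivative is F(v) = v + sin(8*v)/8.
Then F(pi/16) - F(0) = (1/8 + pi/16) - (0) = 1/8 + pi/16.

1/8 + pi/16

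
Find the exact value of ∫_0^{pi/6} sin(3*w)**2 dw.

Use the identity sin^2(3*w) = (1 - cos(6*w))/2.
An antiderivative is F(w) = w/2 - sin(6*w)/12.
Then F(pi/6) - F(0) = (pi/12) - (0) = pi/12.

pi/12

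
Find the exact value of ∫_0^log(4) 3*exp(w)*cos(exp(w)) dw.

Let u = exp(w), so du = exp(w) dw. When w = 0, u = 1; when w = log(4), u = 4.
The integral becomes 3·∫ cos(u) du from 1 to 4, with antiderivative 3*sin(u).
Back in w: F(w) = 3*sin(exp(w)).
Then F(log(4)) - F(0) = (3*sin(4)) - (3*sin(1)) = -3*sin(1) + 3*sin(4).

-3*sin(1) + 3*sin(4)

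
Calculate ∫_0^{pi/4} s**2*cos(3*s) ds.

sqrt(2)*(-24*pi - 32 + 9*pi**2)/864

Integrate by parts twice (u = s^2, dv = cos(3*s) ds).
An antiderivative is F(s) = s**2*sin(3*s)/3 + 2*s*cos(3*s)/9 - 2*sin(3*s)/27.
Then F(pi/4) - F(0) = (sqrt(2)*(-24*pi - 32 + 9*pi**2)/864) - (0) = sqrt(2)*(-24*pi - 32 + 9*pi**2)/864.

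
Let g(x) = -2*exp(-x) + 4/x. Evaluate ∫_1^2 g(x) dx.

-2*exp(-1) + 2*exp(-2) + 4*log(2)

An antiderivative is F(x) = 4*log(x) + 2*exp(-x).
Then F(2) - F(1) = (2*exp(-2) + 4*log(2)) - (2*exp(-1)) = -2*exp(-1) + 2*exp(-2) + 4*log(2).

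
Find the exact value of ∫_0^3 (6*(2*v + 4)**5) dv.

497952

Let u = 2*v + 4, so du = 2 dv. When v = 0, u = 4; when v = 3, u = 10.
The integral becomes 3·∫ u**5 du from 4 to 10, with antiderivative u**6/2.
Back in v: F(v) = (2*v + 4)**6/2.
Then F(3) - F(0) = (500000) - (2048) = 497952.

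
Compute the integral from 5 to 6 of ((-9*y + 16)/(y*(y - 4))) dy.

Factor the denominator: y**2 - 4*y = y(y - 4).
Partial fractions: (-9*y + 16)/(y*(y - 4)) = -4/y - 5/(y - 4).
An antiderivative is F(y) = -4*log(y) - 5*log(y - 4).
Then F(6) - F(5) = (-9*log(2) - 4*log(3)) - (-4*log(5)) = -9*log(2) - 4*log(3) + 4*log(5).

-9*log(2) - 4*log(3) + 4*log(5)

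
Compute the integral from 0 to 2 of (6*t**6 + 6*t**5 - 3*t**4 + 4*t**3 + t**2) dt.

By the power rule, an antiderivative is F(t) = 6*t**7/7 + t**6 - 3*t**5/5 + t**4 + t**3/3.
Then F(2) - F(0) = (18184/105) - (0) = 18184/105.

18184/105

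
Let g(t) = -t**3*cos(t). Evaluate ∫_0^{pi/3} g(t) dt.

-3 - pi**2/6 - sqrt(3)*pi**3/54 + sqrt(3)*pi

Integrate by parts 3 times (u = t^3, dv = -cos(t) dt).
An antiderivative is F(t) = -t**3*sin(t) - 3*t**2*cos(t) + 6*t*sin(t) + 6*cos(t).
Then F(pi/3) - F(0) = (-pi**2/6 - sqrt(3)*pi**3/54 + 3 + sqrt(3)*pi) - (6) = -3 - pi**2/6 - sqrt(3)*pi**3/54 + sqrt(3)*pi.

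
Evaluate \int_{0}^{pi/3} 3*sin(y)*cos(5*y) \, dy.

-9/16

Use the identity sin(y)cos(5*y) = [sin(6*y) + sin(-4*y)]/2.
An antiderivative is F(y) = 3*cos(4*y)/8 - cos(6*y)/4.
Then F(pi/3) - F(0) = (-7/16) - (1/8) = -9/16.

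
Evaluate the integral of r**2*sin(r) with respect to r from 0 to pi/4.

Integrate by parts twice (u = r^2, dv = sin(r) dr).
An antiderivative is F(r) = -r**2*cos(r) + 2*r*sin(r) + 2*cos(r).
Then F(pi/4) - F(0) = (sqrt(2)*(-pi**2 + 8*pi + 32)/32) - (2) = -2 - sqrt(2)*pi**2/32 + sqrt(2)*pi/4 + sqrt(2).

-2 - sqrt(2)*pi**2/32 + sqrt(2)*pi/4 + sqrt(2)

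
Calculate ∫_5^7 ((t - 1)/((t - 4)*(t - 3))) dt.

Factor the denominator: t**2 - 7*t + 12 = (t - 3)(t - 4).
Partial fractions: (t - 1)/((t - 4)*(t - 3)) = -2/(t - 3) + 3/(t - 4).
An antiderivative is F(t) = 3*log(t - 4) - 2*log(t - 3).
Then F(7) - F(5) = (log(27/16)) - (-log(4)) = log(27/4).

log(27/4)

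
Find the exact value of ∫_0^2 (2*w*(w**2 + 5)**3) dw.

Let u = w**2 + 5, so du = 2*w dw. When w = 0, u = 5; when w = 2, u = 9.
The integral becomes ∫ u**3 du from 5 to 9, with antiderivative u**4/4.
Back in w: F(w) = (w**2 + 5)**4/4.
Then F(2) - F(0) = (6561/4) - (625/4) = 1484.

1484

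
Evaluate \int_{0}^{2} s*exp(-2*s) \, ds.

Integrate by parts once (u = s, dv = exp(-2*s) ds).
An antiderivative is F(s) = (-2*s - 1)*exp(-2*s)/4.
Then F(2) - F(0) = (-5*exp(-4)/4) - (-1/4) = (-5 + exp(4))*exp(-4)/4.

(-5 + exp(4))*exp(-4)/4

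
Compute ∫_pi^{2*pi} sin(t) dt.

-2

An antiderivative is F(t) = -cos(t).
Then F(2*pi) - F(pi) = (-1) - (1) = -2.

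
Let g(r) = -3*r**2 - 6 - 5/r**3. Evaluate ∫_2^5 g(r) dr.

By the power rule, an antiderivative is F(r) = -r**3 - 6*r + 5/(2*r**2).
Then F(5) - F(2) = (-1549/10) - (-155/8) = -5421/40.

-5421/40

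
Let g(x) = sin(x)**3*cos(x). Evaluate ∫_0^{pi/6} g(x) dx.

1/64

Let u = sin(x), so du = cos(x) dx. When x = 0, u = 0; when x = pi/6, u = 1/2.
The integral becomes ∫ u**3 du from 0 to 1/2, with antiderivative u**4/4.
Back in x: F(x) = sin(x)**4/4.
Then F(pi/6) - F(0) = (1/64) - (0) = 1/64.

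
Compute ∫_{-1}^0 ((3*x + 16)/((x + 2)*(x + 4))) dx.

log(18)

Factor the denominator: x**2 + 6*x + 8 = (x + 4)(x + 2).
Partial fractions: (3*x + 16)/((x + 2)*(x + 4)) = -2/(x + 4) + 5/(x + 2).
An antiderivative is F(x) = 5*log(x + 2) - 2*log(x + 4).
Then F(0) - F(-1) = (log(2)) - (-log(9)) = log(18).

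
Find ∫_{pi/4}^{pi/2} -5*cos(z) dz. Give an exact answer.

-5 + 5*sqrt(2)/2

An antiderivative is F(z) = -5*sin(z).
Then F(pi/2) - F(pi/4) = (-5) - (-5*sqrt(2)/2) = -5 + 5*sqrt(2)/2.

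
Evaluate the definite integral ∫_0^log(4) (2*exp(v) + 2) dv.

log(16) + 6

An antiderivative is F(v) = 2*v + 2*exp(v).
Then F(log(4)) - F(0) = (4*log(2) + 8) - (2) = log(16) + 6.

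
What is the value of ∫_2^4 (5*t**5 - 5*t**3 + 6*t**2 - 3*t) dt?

By the power rule, an antiderivative is F(t) = 5*t**6/6 - 5*t**4/4 + 2*t**3 - 3*t**2/2.
Then F(4) - F(2) = (9592/3) - (130/3) = 3154.

3154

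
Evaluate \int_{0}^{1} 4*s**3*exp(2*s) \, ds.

3/2 + exp(2)/2

Integrate by parts 3 times (u = s^3, dv = 4*exp(2*s) ds).
An antiderivative is F(s) = (4*s**3 - 6*s**2 + 6*s - 3)*exp(2*s)/2.
Then F(1) - F(0) = (exp(2)/2) - (-3/2) = 3/2 + exp(2)/2.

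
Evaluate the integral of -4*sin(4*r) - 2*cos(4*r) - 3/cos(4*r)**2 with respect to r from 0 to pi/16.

An antiderivative is F(r) = -sin(4*r)/2 + cos(4*r) - 3*tan(4*r)/4.
Then F(pi/16) - F(0) = (-3/4 + sqrt(2)/4) - (1) = -7/4 + sqrt(2)/4.

-7/4 + sqrt(2)/4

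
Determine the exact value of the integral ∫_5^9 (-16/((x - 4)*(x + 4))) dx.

Factor the denominator: x**2 - 16 = (x + 4)(x - 4).
Partial fractions: -16/((x - 4)*(x + 4)) = 2/(x + 4) - 2/(x - 4).
An antiderivative is F(x) = -2*log(x - 4) + 2*log(x + 4).
Then F(9) - F(5) = (-2*log(5) + 2*log(13)) - (log(81)) = -4*log(3) - 2*log(5) + 2*log(13).

-4*log(3) - 2*log(5) + 2*log(13)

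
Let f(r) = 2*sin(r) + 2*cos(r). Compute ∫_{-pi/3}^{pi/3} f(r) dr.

An antiderivative is F(r) = 2*sin(r) - 2*cos(r).
Then F(pi/3) - F(-pi/3) = (-1 + sqrt(3)) - (-sqrt(3) - 1) = 2*sqrt(3).

2*sqrt(3)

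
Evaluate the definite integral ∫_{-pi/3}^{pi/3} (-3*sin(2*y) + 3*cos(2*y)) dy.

3*sqrt(3)/2

An antiderivative is F(y) = 3*sin(2*y)/2 + 3*cos(2*y)/2.
Then F(pi/3) - F(-pi/3) = (-3/4 + 3*sqrt(3)/4) - (-3*sqrt(3)/4 - 3/4) = 3*sqrt(3)/2.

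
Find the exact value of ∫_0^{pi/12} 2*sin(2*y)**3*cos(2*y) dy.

Let u = sin(2*y), so du = 2*cos(2*y) dy. When y = 0, u = 0; when y = pi/12, u = 1/2.
The integral becomes ∫ u**3 du from 0 to 1/2, with antiderivative u**4/4.
Back in y: F(y) = sin(2*y)**4/4.
Then F(pi/12) - F(0) = (1/64) - (0) = 1/64.

1/64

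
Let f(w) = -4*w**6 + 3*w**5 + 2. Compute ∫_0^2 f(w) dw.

By the power rule, an antiderivative is F(w) = -4*w**7/7 + w**6/2 + 2*w.
Then F(2) - F(0) = (-260/7) - (0) = -260/7.

-260/7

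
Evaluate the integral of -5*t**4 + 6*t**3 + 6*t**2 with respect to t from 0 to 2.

By the power rule, an antiderivative is F(t) = -t**5 + 3*t**4/2 + 2*t**3.
Then F(2) - F(0) = (8) - (0) = 8.

8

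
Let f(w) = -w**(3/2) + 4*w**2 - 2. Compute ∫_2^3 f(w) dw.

By the power rule, an antiderivative is F(w) = -2*w**(5/2)/5 + 4*w**3/3 - 2*w.
Then F(3) - F(2) = (30 - 18*sqrt(3)/5) - (20/3 - 8*sqrt(2)/5) = -18*sqrt(3)/5 + 8*sqrt(2)/5 + 70/3.

-18*sqrt(3)/5 + 8*sqrt(2)/5 + 70/3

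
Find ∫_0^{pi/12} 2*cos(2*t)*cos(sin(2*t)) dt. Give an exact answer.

Let u = sin(2*t), so du = 2*cos(2*t) dt. When t = 0, u = 0; when t = pi/12, u = 1/2.
The integral becomes ∫ cos(u) du from 0 to 1/2, with antiderivative sin(u).
Back in t: F(t) = sin(sin(2*t)).
Then F(pi/12) - F(0) = (sin(1/2)) - (0) = sin(1/2).

sin(1/2)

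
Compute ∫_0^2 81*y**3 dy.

Let u = 3*y, so du = 3 dy. When y = 0, u = 0; when y = 2, u = 6.
The integral becomes ∫ u**3 du from 0 to 6, with antiderivative u**4/4.
Back in y: F(y) = 81*y**4/4.
Then F(2) - F(0) = (324) - (0) = 324.

324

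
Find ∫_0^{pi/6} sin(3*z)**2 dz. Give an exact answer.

Use the identity sin^2(3*z) = (1 - cos(6*z))/2.
An antiderivative is F(z) = z/2 - sin(6*z)/12.
Then F(pi/6) - F(0) = (pi/12) - (0) = pi/12.

pi/12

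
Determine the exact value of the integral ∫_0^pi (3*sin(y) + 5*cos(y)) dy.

6

An antiderivative is F(y) = 5*sin(y) - 3*cos(y).
Then F(pi) - F(0) = (3) - (-3) = 6.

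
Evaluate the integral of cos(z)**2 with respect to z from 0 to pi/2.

Use the identity cos^2(z) = (1 + cos(2*z))/2.
An antiderivative is F(z) = z/2 + sin(2*z)/4.
Then F(pi/2) - F(0) = (pi/4) - (0) = pi/4.

pi/4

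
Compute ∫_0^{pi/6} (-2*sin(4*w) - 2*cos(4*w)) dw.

An antiderivative is F(w) = -sin(4*w)/2 + cos(4*w)/2.
Then F(pi/6) - F(0) = (-sqrt(3)/4 - 1/4) - (1/2) = -3/4 - sqrt(3)/4.

-3/4 - sqrt(3)/4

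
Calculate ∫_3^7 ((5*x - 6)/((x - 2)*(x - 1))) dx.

Factor the denominator: x**2 - 3*x + 2 = (x - 1)(x - 2).
Partial fractions: (5*x - 6)/((x - 2)*(x - 1)) = 1/(x - 1) + 4/(x - 2).
An antiderivative is F(x) = 4*log(x - 2) + log(x - 1).
Then F(7) - F(3) = (log(2) + log(3) + 4*log(5)) - (log(2)) = log(3) + 4*log(5).

log(3) + 4*log(5)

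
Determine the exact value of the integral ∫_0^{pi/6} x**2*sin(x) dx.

-2 - sqrt(3)*pi**2/72 + pi/6 + sqrt(3)

Integrate by parts twice (u = x^2, dv = sin(x) dx).
An antiderivative is F(x) = -x**2*cos(x) + 2*x*sin(x) + 2*cos(x).
Then F(pi/6) - F(0) = (-sqrt(3)*pi**2/72 + pi/6 + sqrt(3)) - (2) = -2 - sqrt(3)*pi**2/72 + pi/6 + sqrt(3).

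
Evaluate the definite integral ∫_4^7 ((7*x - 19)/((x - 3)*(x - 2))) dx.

-log(2) + 5*log(5)

Factor the denominator: x**2 - 5*x + 6 = (x - 2)(x - 3).
Partial fractions: (7*x - 19)/((x - 3)*(x - 2)) = 5/(x - 2) + 2/(x - 3).
An antiderivative is F(x) = 2*log(x - 3) + 5*log(x - 2).
Then F(7) - F(4) = (4*log(2) + 5*log(5)) - (log(32)) = -log(2) + 5*log(5).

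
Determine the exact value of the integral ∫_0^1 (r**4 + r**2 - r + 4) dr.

121/30

By the power rule, an antiderivative is F(r) = r**5/5 + r**3/3 - r**2/2 + 4*r.
Then F(1) - F(0) = (121/30) - (0) = 121/30.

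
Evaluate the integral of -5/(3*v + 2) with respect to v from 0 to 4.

An antiderivative is F(v) = -5*log(3*v + 2)/3.
Then F(4) - F(0) = (-5*log(14)/3) - (-5*log(2)/3) = -5*log(7)/3.

-5*log(7)/3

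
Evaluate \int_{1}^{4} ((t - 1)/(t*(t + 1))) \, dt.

log(25/16)

Factor the denominator: t**2 + t = (t + 1)t.
Partial fractions: (t - 1)/(t*(t + 1)) = 2/(t + 1) - 1/t.
An antiderivative is F(t) = -log(t) + 2*log(t + 1).
Then F(4) - F(1) = (log(25/4)) - (log(4)) = log(25/16).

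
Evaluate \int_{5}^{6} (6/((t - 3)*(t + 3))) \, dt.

log(4/3)

Factor the denominator: t**2 - 9 = (t + 3)(t - 3).
Partial fractions: 6/((t - 3)*(t + 3)) = -1/(t + 3) + 1/(t - 3).
An antiderivative is F(t) = log(t - 3) - log(t + 3).
Then F(6) - F(5) = (-log(3)) - (-log(4)) = log(4/3).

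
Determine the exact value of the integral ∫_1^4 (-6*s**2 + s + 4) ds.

-213/2

By the power rule, an antiderivative is F(s) = -2*s**3 + s**2/2 + 4*s.
Then F(4) - F(1) = (-104) - (5/2) = -213/2.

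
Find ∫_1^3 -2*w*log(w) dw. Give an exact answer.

4 - 9*log(3)

Integrate by parts once (u = ln w, dv = -2*w dw).
An antiderivative is F(w) = -w**2*(2*log(w) - 1)/2.
Then F(3) - F(1) = (9/2 - 9*log(3)) - (1/2) = 4 - 9*log(3).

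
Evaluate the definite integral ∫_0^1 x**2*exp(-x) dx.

2 - 5*exp(-1)

Integrate by parts twice (u = x^2, dv = exp(-x) dx).
An antiderivative is F(x) = (-x**2 - 2*x - 2)*exp(-x).
Then F(1) - F(0) = (-5*exp(-1)) - (-2) = 2 - 5*exp(-1).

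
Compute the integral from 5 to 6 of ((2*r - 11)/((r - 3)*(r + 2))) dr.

-3*log(7) - log(3) + 10*log(2)

Factor the denominator: r**2 - r - 6 = (r + 2)(r - 3).
Partial fractions: (2*r - 11)/((r - 3)*(r + 2)) = 3/(r + 2) - 1/(r - 3).
An antiderivative is F(r) = -log(r - 3) + 3*log(r + 2).
Then F(6) - F(5) = (-log(3) + 9*log(2)) - (-log(2) + 3*log(7)) = -3*log(7) - log(3) + 10*log(2).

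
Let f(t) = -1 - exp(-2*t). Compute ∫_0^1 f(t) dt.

An antiderivative is F(t) = -t + exp(-2*t)/2.
Then F(1) - F(0) = (-1 + exp(-2)/2) - (1/2) = -3/2 + exp(-2)/2.

-3/2 + exp(-2)/2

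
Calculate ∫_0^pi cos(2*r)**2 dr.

pi/2

Use the identity cos^2(2*r) = (1 + cos(4*r))/2.
An antiderivative is F(r) = r/2 + sin(4*r)/8.
Then F(pi) - F(0) = (pi/2) - (0) = pi/2.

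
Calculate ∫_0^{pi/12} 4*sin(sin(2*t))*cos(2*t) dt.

Let u = sin(2*t), so du = 2*cos(2*t) dt. When t = 0, u = 0; when t = pi/12, u = 1/2.
The integral becomes 2·∫ sin(u) du from 0 to 1/2, with antiderivative -2*cos(u).
Back in t: F(t) = -2*cos(sin(2*t)).
Then F(pi/12) - F(0) = (-2*cos(1/2)) - (-2) = 2 - 2*cos(1/2).

2 - 2*cos(1/2)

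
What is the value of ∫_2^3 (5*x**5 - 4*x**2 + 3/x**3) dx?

12697/24

By the power rule, an antiderivative is F(x) = 5*x**6/6 - 4*x**3/3 - 3/(2*x**2).
Then F(3) - F(2) = (1714/3) - (1015/24) = 12697/24.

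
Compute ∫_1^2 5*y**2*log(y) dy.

Integrate by parts once (u = ln y, dv = 5*y**2 dy).
An antiderivative is F(y) = 5*y**3*(3*log(y) - 1)/9.
Then F(2) - F(1) = (-40/9 + 40*log(2)/3) - (-5/9) = -35/9 + 40*log(2)/3.

-35/9 + 40*log(2)/3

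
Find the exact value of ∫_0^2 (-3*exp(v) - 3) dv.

An antiderivative is F(v) = -3*v - 3*exp(v).
Then F(2) - F(0) = (-3*exp(2) - 6) - (-3) = -3*exp(2) - 3.

-3*exp(2) - 3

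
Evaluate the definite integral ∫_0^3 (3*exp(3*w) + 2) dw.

An antiderivative is F(w) = exp(3*w) + 2*w.
Then F(3) - F(0) = (6 + exp(9)) - (1) = 5 + exp(9).

5 + exp(9)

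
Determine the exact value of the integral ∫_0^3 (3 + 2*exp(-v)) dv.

An antiderivative is F(v) = 3*v - 2*exp(-v).
Then F(3) - F(0) = (9 - 2*exp(-3)) - (-2) = 11 - 2*exp(-3).

11 - 2*exp(-3)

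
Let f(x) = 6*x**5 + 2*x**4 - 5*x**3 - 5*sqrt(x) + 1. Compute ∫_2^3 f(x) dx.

By the power rule, an antiderivative is F(x) = x**6 + 2*x**5/5 - 5*x**4/4 - 10*x**(3/2)/3 + x.
Then F(3) - F(2) = (14559/20 - 10*sqrt(3)) - (294/5 - 20*sqrt(2)/3) = -10*sqrt(3) + 20*sqrt(2)/3 + 13383/20.

-10*sqrt(3) + 20*sqrt(2)/3 + 13383/20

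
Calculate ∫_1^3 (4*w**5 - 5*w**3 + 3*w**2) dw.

1234/3

By the power rule, an antiderivative is F(w) = 2*w**6/3 - 5*w**4/4 + w**3.
Then F(3) - F(1) = (1647/4) - (5/12) = 1234/3.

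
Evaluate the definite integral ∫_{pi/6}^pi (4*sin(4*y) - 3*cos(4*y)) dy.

An antiderivative is F(y) = -3*sin(4*y)/4 - cos(4*y).
Then F(pi) - F(pi/6) = (-1) - (1/2 - 3*sqrt(3)/8) = -3/2 + 3*sqrt(3)/8.

-3/2 + 3*sqrt(3)/8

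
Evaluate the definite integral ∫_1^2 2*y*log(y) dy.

-3/2 + log(16)

Integrate by parts once (u = ln y, dv = 2*y dy).
An antiderivative is F(y) = y**2*(2*log(y) - 1)/2.
Then F(2) - F(1) = (-2 + log(16)) - (-1/2) = -3/2 + log(16).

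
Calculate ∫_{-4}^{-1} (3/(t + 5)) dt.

log(64)

An antiderivative is F(t) = 3*log(t + 5).
Then F(-1) - F(-4) = (log(64)) - (0) = log(64).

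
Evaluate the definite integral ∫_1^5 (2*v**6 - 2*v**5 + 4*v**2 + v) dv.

By the power rule, an antiderivative is F(v) = 2*v**7/7 - v**6/3 + 4*v**3/3 + v**2/2.
Then F(5) - F(1) = (726275/42) - (25/14) = 363100/21.

363100/21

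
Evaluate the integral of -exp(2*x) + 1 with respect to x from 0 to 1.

3/2 - exp(2)/2

An antiderivative is F(x) = -exp(2*x)/2 + x.
Then F(1) - F(0) = (1 - exp(2)/2) - (-1/2) = 3/2 - exp(2)/2.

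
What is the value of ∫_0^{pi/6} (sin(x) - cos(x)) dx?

An antiderivative is F(x) = -sin(x) - cos(x).
Then F(pi/6) - F(0) = (-sqrt(3)/2 - 1/2) - (-1) = 1/2 - sqrt(3)/2.

1/2 - sqrt(3)/2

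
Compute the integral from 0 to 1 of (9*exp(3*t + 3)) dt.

Let u = 3*t + 3, so du = 3 dt. When t = 0, u = 3; when t = 1, u = 6.
The integral becomes 3·∫ exp(u) du from 3 to 6, with antiderivative 3*exp(u).
Back in t: F(t) = 3*exp(3*t + 3).
Then F(1) - F(0) = (3*exp(6)) - (3*exp(3)) = -3*(1 - exp(3))*exp(3).

-3*(1 - exp(3))*exp(3)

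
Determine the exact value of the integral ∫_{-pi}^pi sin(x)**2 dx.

Use the identity sin^2(x) = (1 - cos(2*x))/2.
An antiderivative is F(x) = x/2 - sin(2*x)/4.
Then F(pi) - F(-pi) = (pi/2) - (-pi/2) = pi.

pi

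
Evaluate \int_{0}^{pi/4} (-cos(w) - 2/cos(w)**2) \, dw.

-2 - sqrt(2)/2

An antiderivative is F(w) = -sin(w) - 2*tan(w).
Then F(pi/4) - F(0) = (-2 - sqrt(2)/2) - (0) = -2 - sqrt(2)/2.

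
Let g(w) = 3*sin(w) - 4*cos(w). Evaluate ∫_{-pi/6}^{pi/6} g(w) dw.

An antiderivative is F(w) = -4*sin(w) - 3*cos(w).
Then F(pi/6) - F(-pi/6) = (-3*sqrt(3)/2 - 2) - (2 - 3*sqrt(3)/2) = -4.

-4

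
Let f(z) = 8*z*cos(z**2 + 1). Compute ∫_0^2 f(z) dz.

4*sin(5) - 4*sin(1)

Let u = z**2 + 1, so du = 2*z dz. When z = 0, u = 1; when z = 2, u = 5.
The integral becomes 4·∫ cos(u) du from 1 to 5, with antiderivative 4*sin(u).
Back in z: F(z) = 4*sin(z**2 + 1).
Then F(2) - F(0) = (4*sin(5)) - (4*sin(1)) = 4*sin(5) - 4*sin(1).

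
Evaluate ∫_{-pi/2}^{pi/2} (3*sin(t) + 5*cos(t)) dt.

An antiderivative is F(t) = 5*sin(t) - 3*cos(t).
Then F(pi/2) - F(-pi/2) = (5) - (-5) = 10.

10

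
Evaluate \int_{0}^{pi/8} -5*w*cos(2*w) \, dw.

-5*sqrt(2)/8 - 5*sqrt(2)*pi/32 + 5/4

Integrate by parts once (u = w, dv = -5*cos(2*w) dw).
An antiderivative is F(w) = -5*w*sin(2*w)/2 - 5*cos(2*w)/4.
Then F(pi/8) - F(0) = (5*sqrt(2)*(-4 - pi)/32) - (-5/4) = -5*sqrt(2)/8 - 5*sqrt(2)*pi/32 + 5/4.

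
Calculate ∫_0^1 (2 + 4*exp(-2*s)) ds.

4 - 2*exp(-2)

An antiderivative is F(s) = 2*s - 2*exp(-2*s).
Then F(1) - F(0) = (2 - 2*exp(-2)) - (-2) = 4 - 2*exp(-2).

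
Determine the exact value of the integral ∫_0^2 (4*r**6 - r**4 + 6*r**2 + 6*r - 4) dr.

By the power rule, an antiderivative is F(r) = 4*r**7/7 - r**5/5 + 2*r**3 + 3*r**2 - 4*r.
Then F(2) - F(0) = (3036/35) - (0) = 3036/35.

3036/35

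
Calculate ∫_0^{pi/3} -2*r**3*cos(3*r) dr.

Integrate by parts 3 times (u = r^3, dv = -2*cos(3*r) dr).
An antiderivative is F(r) = -2*r**3*sin(3*r)/3 - 2*r**2*cos(3*r)/3 + 4*r*sin(3*r)/9 + 4*cos(3*r)/27.
Then F(pi/3) - F(0) = (-4/27 + 2*pi**2/27) - (4/27) = -8/27 + 2*pi**2/27.

-8/27 + 2*pi**2/27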